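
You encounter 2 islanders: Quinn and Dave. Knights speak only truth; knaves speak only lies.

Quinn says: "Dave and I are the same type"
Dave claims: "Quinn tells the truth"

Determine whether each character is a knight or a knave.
Quinn is a knight.
Dave is a knight.

Verification:
- Quinn (knight) says "Dave and I are the same type" - this is TRUE because Quinn is a knight and Dave is a knight.
- Dave (knight) says "Quinn tells the truth" - this is TRUE because Quinn is a knight.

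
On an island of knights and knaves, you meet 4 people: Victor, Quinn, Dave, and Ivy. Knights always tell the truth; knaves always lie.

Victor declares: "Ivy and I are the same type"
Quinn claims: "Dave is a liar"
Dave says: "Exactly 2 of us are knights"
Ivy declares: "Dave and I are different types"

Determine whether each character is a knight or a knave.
Victor is a knight.
Quinn is a knight.
Dave is a knave.
Ivy is a knight.

Verification:
- Victor (knight) says "Ivy and I are the same type" - this is TRUE because Victor is a knight and Ivy is a knight.
- Quinn (knight) says "Dave is a liar" - this is TRUE because Dave is a knave.
- Dave (knave) says "Exactly 2 of us are knights" - this is FALSE (a lie) because there are 3 knights.
- Ivy (knight) says "Dave and I are different types" - this is TRUE because Ivy is a knight and Dave is a knave.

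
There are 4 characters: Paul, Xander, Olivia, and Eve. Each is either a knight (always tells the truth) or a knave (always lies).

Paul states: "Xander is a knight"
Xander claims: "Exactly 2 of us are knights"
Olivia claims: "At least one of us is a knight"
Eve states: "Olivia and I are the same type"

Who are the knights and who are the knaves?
Paul is a knave.
Xander is a knave.
Olivia is a knight.
Eve is a knave.

Verification:
- Paul (knave) says "Xander is a knight" - this is FALSE (a lie) because Xander is a knave.
- Xander (knave) says "Exactly 2 of us are knights" - this is FALSE (a lie) because there are 1 knights.
- Olivia (knight) says "At least one of us is a knight" - this is TRUE because Olivia is a knight.
- Eve (knave) says "Olivia and I are the same type" - this is FALSE (a lie) because Eve is a knave and Olivia is a knight.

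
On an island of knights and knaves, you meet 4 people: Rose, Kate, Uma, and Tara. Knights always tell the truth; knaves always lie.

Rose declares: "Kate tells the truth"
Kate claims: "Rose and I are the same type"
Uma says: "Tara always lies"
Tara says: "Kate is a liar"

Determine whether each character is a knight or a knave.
Rose is a knight.
Kate is a knight.
Uma is a knight.
Tara is a knave.

Verification:
- Rose (knight) says "Kate tells the truth" - this is TRUE because Kate is a knight.
- Kate (knight) says "Rose and I are the same type" - this is TRUE because Kate is a knight and Rose is a knight.
- Uma (knight) says "Tara always lies" - this is TRUE because Tara is a knave.
- Tara (knave) says "Kate is a liar" - this is FALSE (a lie) because Kate is a knight.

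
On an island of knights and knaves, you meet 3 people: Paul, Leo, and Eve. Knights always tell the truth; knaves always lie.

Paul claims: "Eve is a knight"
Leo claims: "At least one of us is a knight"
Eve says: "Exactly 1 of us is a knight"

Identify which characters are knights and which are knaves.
Paul is a knave.
Leo is a knave.
Eve is a knave.

Verification:
- Paul (knave) says "Eve is a knight" - this is FALSE (a lie) because Eve is a knave.
- Leo (knave) says "At least one of us is a knight" - this is FALSE (a lie) because no one is a knight.
- Eve (knave) says "Exactly 1 of us is a knight" - this is FALSE (a lie) because there are 0 knights.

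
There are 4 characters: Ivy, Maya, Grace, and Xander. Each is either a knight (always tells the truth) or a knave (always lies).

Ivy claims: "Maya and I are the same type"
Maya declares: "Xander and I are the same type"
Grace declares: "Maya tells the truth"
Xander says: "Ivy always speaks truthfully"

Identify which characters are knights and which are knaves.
Ivy is a knight.
Maya is a knight.
Grace is a knight.
Xander is a knight.

Verification:
- Ivy (knight) says "Maya and I are the same type" - this is TRUE because Ivy is a knight and Maya is a knight.
- Maya (knight) says "Xander and I are the same type" - this is TRUE because Maya is a knight and Xander is a knight.
- Grace (knight) says "Maya tells the truth" - this is TRUE because Maya is a knight.
- Xander (knight) says "Ivy always speaks truthfully" - this is TRUE because Ivy is a knight.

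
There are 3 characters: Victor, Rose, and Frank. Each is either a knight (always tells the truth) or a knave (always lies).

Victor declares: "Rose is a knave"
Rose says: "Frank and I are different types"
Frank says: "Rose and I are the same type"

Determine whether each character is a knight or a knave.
Victor is a knave.
Rose is a knight.
Frank is a knave.

Verification:
- Victor (knave) says "Rose is a knave" - this is FALSE (a lie) because Rose is a knight.
- Rose (knight) says "Frank and I are different types" - this is TRUE because Rose is a knight and Frank is a knave.
- Frank (knave) says "Rose and I are the same type" - this is FALSE (a lie) because Frank is a knave and Rose is a knight.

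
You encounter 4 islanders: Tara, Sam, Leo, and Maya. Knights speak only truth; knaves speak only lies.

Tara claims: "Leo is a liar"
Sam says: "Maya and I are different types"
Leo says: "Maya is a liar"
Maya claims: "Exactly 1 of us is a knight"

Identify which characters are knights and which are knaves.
Tara is a knave.
Sam is a knight.
Leo is a knight.
Maya is a knave.

Verification:
- Tara (knave) says "Leo is a liar" - this is FALSE (a lie) because Leo is a knight.
- Sam (knight) says "Maya and I are different types" - this is TRUE because Sam is a knight and Maya is a knave.
- Leo (knight) says "Maya is a liar" - this is TRUE because Maya is a knave.
- Maya (knave) says "Exactly 1 of us is a knight" - this is FALSE (a lie) because there are 2 knights.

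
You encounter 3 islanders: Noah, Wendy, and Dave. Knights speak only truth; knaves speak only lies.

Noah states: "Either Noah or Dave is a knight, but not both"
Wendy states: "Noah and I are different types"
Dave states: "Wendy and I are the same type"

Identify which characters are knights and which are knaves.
Noah is a knave.
Wendy is a knight.
Dave is a knave.

Verification:
- Noah (knave) says "Either Noah or Dave is a knight, but not both" - this is FALSE (a lie) because Noah is a knave and Dave is a knave.
- Wendy (knight) says "Noah and I are different types" - this is TRUE because Wendy is a knight and Noah is a knave.
- Dave (knave) says "Wendy and I are the same type" - this is FALSE (a lie) because Dave is a knave and Wendy is a knight.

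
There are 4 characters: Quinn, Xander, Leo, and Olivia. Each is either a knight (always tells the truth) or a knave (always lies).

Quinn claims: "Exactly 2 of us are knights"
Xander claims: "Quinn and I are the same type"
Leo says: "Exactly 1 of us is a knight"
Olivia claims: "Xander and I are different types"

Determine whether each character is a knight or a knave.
Quinn is a knight.
Xander is a knave.
Leo is a knave.
Olivia is a knight.

Verification:
- Quinn (knight) says "Exactly 2 of us are knights" - this is TRUE because there are 2 knights.
- Xander (knave) says "Quinn and I are the same type" - this is FALSE (a lie) because Xander is a knave and Quinn is a knight.
- Leo (knave) says "Exactly 1 of us is a knight" - this is FALSE (a lie) because there are 2 knights.
- Olivia (knight) says "Xander and I are different types" - this is TRUE because Olivia is a knight and Xander is a knave.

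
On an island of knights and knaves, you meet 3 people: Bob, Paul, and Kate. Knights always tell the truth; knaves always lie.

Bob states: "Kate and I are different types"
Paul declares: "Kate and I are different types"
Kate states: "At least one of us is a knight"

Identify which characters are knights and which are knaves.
Bob is a knave.
Paul is a knave.
Kate is a knave.

Verification:
- Bob (knave) says "Kate and I are different types" - this is FALSE (a lie) because Bob is a knave and Kate is a knave.
- Paul (knave) says "Kate and I are different types" - this is FALSE (a lie) because Paul is a knave and Kate is a knave.
- Kate (knave) says "At least one of us is a knight" - this is FALSE (a lie) because no one is a knight.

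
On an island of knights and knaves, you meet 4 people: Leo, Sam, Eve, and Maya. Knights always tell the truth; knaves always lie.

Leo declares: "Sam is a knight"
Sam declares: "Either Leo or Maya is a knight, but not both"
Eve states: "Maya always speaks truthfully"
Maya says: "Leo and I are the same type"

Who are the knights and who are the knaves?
Leo is a knight.
Sam is a knight.
Eve is a knave.
Maya is a knave.

Verification:
- Leo (knight) says "Sam is a knight" - this is TRUE because Sam is a knight.
- Sam (knight) says "Either Leo or Maya is a knight, but not both" - this is TRUE because Leo is a knight and Maya is a knave.
- Eve (knave) says "Maya always speaks truthfully" - this is FALSE (a lie) because Maya is a knave.
- Maya (knave) says "Leo and I are the same type" - this is FALSE (a lie) because Maya is a knave and Leo is a knight.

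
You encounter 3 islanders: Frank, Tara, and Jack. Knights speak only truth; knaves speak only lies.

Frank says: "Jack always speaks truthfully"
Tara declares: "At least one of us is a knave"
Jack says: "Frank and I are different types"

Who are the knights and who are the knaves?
Frank is a knave.
Tara is a knight.
Jack is a knave.

Verification:
- Frank (knave) says "Jack always speaks truthfully" - this is FALSE (a lie) because Jack is a knave.
- Tara (knight) says "At least one of us is a knave" - this is TRUE because Frank and Jack are knaves.
- Jack (knave) says "Frank and I are different types" - this is FALSE (a lie) because Jack is a knave and Frank is a knave.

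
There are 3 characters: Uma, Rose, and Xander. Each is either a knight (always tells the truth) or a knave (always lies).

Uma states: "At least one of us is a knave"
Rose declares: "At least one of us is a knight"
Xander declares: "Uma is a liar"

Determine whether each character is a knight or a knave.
Uma is a knight.
Rose is a knight.
Xander is a knave.

Verification:
- Uma (knight) says "At least one of us is a knave" - this is TRUE because Xander is a knave.
- Rose (knight) says "At least one of us is a knight" - this is TRUE because Uma and Rose are knights.
- Xander (knave) says "Uma is a liar" - this is FALSE (a lie) because Uma is a knight.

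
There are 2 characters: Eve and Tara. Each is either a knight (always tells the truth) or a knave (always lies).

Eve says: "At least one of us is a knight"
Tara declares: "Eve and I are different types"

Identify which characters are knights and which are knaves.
Eve is a knave.
Tara is a knave.

Verification:
- Eve (knave) says "At least one of us is a knight" - this is FALSE (a lie) because no one is a knight.
- Tara (knave) says "Eve and I are different types" - this is FALSE (a lie) because Tara is a knave and Eve is a knave.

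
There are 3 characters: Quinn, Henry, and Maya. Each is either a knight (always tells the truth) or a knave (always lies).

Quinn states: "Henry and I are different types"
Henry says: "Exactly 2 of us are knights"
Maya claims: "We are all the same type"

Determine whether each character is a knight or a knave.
Quinn is a knight.
Henry is a knave.
Maya is a knave.

Verification:
- Quinn (knight) says "Henry and I are different types" - this is TRUE because Quinn is a knight and Henry is a knave.
- Henry (knave) says "Exactly 2 of us are knights" - this is FALSE (a lie) because there are 1 knights.
- Maya (knave) says "We are all the same type" - this is FALSE (a lie) because Quinn is a knight and Henry and Maya are knaves.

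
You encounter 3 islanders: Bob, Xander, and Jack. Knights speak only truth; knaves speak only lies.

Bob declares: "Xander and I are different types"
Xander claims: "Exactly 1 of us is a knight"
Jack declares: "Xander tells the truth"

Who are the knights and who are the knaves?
Bob is a knave.
Xander is a knave.
Jack is a knave.

Verification:
- Bob (knave) says "Xander and I are different types" - this is FALSE (a lie) because Bob is a knave and Xander is a knave.
- Xander (knave) says "Exactly 1 of us is a knight" - this is FALSE (a lie) because there are 0 knights.
- Jack (knave) says "Xander tells the truth" - this is FALSE (a lie) because Xander is a knave.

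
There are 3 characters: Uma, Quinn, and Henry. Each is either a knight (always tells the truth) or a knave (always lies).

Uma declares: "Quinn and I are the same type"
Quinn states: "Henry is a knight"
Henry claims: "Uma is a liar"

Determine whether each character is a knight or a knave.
Uma is a knave.
Quinn is a knight.
Henry is a knight.

Verification:
- Uma (knave) says "Quinn and I are the same type" - this is FALSE (a lie) because Uma is a knave and Quinn is a knight.
- Quinn (knight) says "Henry is a knight" - this is TRUE because Henry is a knight.
- Henry (knight) says "Uma is a liar" - this is TRUE because Uma is a knave.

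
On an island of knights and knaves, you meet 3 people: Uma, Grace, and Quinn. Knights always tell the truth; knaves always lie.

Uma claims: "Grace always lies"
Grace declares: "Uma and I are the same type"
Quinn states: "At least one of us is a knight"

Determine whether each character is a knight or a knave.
Uma is a knight.
Grace is a knave.
Quinn is a knight.

Verification:
- Uma (knight) says "Grace always lies" - this is TRUE because Grace is a knave.
- Grace (knave) says "Uma and I are the same type" - this is FALSE (a lie) because Grace is a knave and Uma is a knight.
- Quinn (knight) says "At least one of us is a knight" - this is TRUE because Uma and Quinn are knights.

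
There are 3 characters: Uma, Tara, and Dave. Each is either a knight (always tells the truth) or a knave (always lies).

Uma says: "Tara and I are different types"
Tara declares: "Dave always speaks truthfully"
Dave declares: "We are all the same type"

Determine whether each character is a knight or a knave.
Uma is a knight.
Tara is a knave.
Dave is a knave.

Verification:
- Uma (knight) says "Tara and I are different types" - this is TRUE because Uma is a knight and Tara is a knave.
- Tara (knave) says "Dave always speaks truthfully" - this is FALSE (a lie) because Dave is a knave.
- Dave (knave) says "We are all the same type" - this is FALSE (a lie) because Uma is a knight and Tara and Dave are knaves.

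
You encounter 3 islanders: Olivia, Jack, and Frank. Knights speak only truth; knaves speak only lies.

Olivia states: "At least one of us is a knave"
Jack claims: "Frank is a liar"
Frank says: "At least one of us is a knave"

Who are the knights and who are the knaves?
Olivia is a knight.
Jack is a knave.
Frank is a knight.

Verification:
- Olivia (knight) says "At least one of us is a knave" - this is TRUE because Jack is a knave.
- Jack (knave) says "Frank is a liar" - this is FALSE (a lie) because Frank is a knight.
- Frank (knight) says "At least one of us is a knave" - this is TRUE because Jack is a knave.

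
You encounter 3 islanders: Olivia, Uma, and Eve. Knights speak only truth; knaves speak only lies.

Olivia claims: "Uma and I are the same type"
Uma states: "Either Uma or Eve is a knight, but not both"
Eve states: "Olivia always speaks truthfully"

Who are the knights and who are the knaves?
Olivia is a knave.
Uma is a knight.
Eve is a knave.

Verification:
- Olivia (knave) says "Uma and I are the same type" - this is FALSE (a lie) because Olivia is a knave and Uma is a knight.
- Uma (knight) says "Either Uma or Eve is a knight, but not both" - this is TRUE because Uma is a knight and Eve is a knave.
- Eve (knave) says "Olivia always speaks truthfully" - this is FALSE (a lie) because Olivia is a knave.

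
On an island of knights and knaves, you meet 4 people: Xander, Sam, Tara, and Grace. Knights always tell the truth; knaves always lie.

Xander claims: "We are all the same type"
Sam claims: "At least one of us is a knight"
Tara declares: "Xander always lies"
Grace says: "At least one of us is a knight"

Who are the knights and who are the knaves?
Xander is a knave.
Sam is a knight.
Tara is a knight.
Grace is a knight.

Verification:
- Xander (knave) says "We are all the same type" - this is FALSE (a lie) because Sam, Tara, and Grace are knights and Xander is a knave.
- Sam (knight) says "At least one of us is a knight" - this is TRUE because Sam, Tara, and Grace are knights.
- Tara (knight) says "Xander always lies" - this is TRUE because Xander is a knave.
- Grace (knight) says "At least one of us is a knight" - this is TRUE because Sam, Tara, and Grace are knights.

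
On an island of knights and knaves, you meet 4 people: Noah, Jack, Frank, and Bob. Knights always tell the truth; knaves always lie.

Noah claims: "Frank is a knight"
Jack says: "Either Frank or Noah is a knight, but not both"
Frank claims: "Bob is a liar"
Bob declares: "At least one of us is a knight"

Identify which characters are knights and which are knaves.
Noah is a knave.
Jack is a knave.
Frank is a knave.
Bob is a knight.

Verification:
- Noah (knave) says "Frank is a knight" - this is FALSE (a lie) because Frank is a knave.
- Jack (knave) says "Either Frank or Noah is a knight, but not both" - this is FALSE (a lie) because Frank is a knave and Noah is a knave.
- Frank (knave) says "Bob is a liar" - this is FALSE (a lie) because Bob is a knight.
- Bob (knight) says "At least one of us is a knight" - this is TRUE because Bob is a knight.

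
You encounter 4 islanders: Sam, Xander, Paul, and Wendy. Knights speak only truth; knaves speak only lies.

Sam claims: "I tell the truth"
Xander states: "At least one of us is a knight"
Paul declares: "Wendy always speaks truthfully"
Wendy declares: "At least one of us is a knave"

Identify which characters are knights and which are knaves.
Sam is a knave.
Xander is a knight.
Paul is a knight.
Wendy is a knight.

Verification:
- Sam (knave) says "I tell the truth" - this is FALSE (a lie) because Sam is a knave.
- Xander (knight) says "At least one of us is a knight" - this is TRUE because Xander, Paul, and Wendy are knights.
- Paul (knight) says "Wendy always speaks truthfully" - this is TRUE because Wendy is a knight.
- Wendy (knight) says "At least one of us is a knave" - this is TRUE because Sam is a knave.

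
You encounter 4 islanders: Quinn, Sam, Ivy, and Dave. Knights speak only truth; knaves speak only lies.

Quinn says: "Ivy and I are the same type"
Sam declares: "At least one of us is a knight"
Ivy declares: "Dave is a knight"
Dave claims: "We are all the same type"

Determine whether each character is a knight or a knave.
Quinn is a knight.
Sam is a knight.
Ivy is a knight.
Dave is a knight.

Verification:
- Quinn (knight) says "Ivy and I are the same type" - this is TRUE because Quinn is a knight and Ivy is a knight.
- Sam (knight) says "At least one of us is a knight" - this is TRUE because Quinn, Sam, Ivy, and Dave are knights.
- Ivy (knight) says "Dave is a knight" - this is TRUE because Dave is a knight.
- Dave (knight) says "We are all the same type" - this is TRUE because Quinn, Sam, Ivy, and Dave are knights.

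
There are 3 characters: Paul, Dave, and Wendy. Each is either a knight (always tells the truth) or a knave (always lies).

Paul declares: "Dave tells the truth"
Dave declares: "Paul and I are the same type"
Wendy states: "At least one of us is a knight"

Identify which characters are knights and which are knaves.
Paul is a knight.
Dave is a knight.
Wendy is a knight.

Verification:
- Paul (knight) says "Dave tells the truth" - this is TRUE because Dave is a knight.
- Dave (knight) says "Paul and I are the same type" - this is TRUE because Dave is a knight and Paul is a knight.
- Wendy (knight) says "At least one of us is a knight" - this is TRUE because Paul, Dave, and Wendy are knights.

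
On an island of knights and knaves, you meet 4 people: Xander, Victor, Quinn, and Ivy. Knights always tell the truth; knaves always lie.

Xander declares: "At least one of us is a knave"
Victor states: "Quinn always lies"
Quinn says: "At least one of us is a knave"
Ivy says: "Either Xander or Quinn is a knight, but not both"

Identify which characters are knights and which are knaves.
Xander is a knight.
Victor is a knave.
Quinn is a knight.
Ivy is a knave.

Verification:
- Xander (knight) says "At least one of us is a knave" - this is TRUE because Victor and Ivy are knaves.
- Victor (knave) says "Quinn always lies" - this is FALSE (a lie) because Quinn is a knight.
- Quinn (knight) says "At least one of us is a knave" - this is TRUE because Victor and Ivy are knaves.
- Ivy (knave) says "Either Xander or Quinn is a knight, but not both" - this is FALSE (a lie) because Xander is a knight and Quinn is a knight.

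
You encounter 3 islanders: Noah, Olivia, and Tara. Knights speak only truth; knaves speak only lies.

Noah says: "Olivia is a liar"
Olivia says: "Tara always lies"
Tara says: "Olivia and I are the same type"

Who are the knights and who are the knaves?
Noah is a knave.
Olivia is a knight.
Tara is a knave.

Verification:
- Noah (knave) says "Olivia is a liar" - this is FALSE (a lie) because Olivia is a knight.
- Olivia (knight) says "Tara always lies" - this is TRUE because Tara is a knave.
- Tara (knave) says "Olivia and I are the same type" - this is FALSE (a lie) because Tara is a knave and Olivia is a knight.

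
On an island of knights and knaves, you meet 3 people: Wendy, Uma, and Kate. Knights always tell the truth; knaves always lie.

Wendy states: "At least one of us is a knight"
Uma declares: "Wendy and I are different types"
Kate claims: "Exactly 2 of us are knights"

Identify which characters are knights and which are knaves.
Wendy is a knave.
Uma is a knave.
Kate is a knave.

Verification:
- Wendy (knave) says "At least one of us is a knight" - this is FALSE (a lie) because no one is a knight.
- Uma (knave) says "Wendy and I are different types" - this is FALSE (a lie) because Uma is a knave and Wendy is a knave.
- Kate (knave) says "Exactly 2 of us are knights" - this is FALSE (a lie) because there are 0 knights.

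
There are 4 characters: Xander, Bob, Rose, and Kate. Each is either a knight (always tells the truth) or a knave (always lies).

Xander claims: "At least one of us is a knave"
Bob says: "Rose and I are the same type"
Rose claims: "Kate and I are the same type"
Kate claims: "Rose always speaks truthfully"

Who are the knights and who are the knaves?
Xander is a knight.
Bob is a knave.
Rose is a knight.
Kate is a knight.

Verification:
- Xander (knight) says "At least one of us is a knave" - this is TRUE because Bob is a knave.
- Bob (knave) says "Rose and I are the same type" - this is FALSE (a lie) because Bob is a knave and Rose is a knight.
- Rose (knight) says "Kate and I are the same type" - this is TRUE because Rose is a knight and Kate is a knight.
- Kate (knight) says "Rose always speaks truthfully" - this is TRUE because Rose is a knight.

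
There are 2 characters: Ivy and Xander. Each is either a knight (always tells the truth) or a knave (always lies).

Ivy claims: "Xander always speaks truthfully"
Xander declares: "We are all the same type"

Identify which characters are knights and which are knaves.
Ivy is a knight.
Xander is a knight.

Verification:
- Ivy (knight) says "Xander always speaks truthfully" - this is TRUE because Xander is a knight.
- Xander (knight) says "We are all the same type" - this is TRUE because Ivy and Xander are knights.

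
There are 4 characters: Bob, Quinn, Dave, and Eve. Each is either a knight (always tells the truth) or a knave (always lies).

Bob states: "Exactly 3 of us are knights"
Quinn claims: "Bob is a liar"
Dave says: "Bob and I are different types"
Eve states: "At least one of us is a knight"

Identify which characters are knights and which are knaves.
Bob is a knave.
Quinn is a knight.
Dave is a knave.
Eve is a knight.

Verification:
- Bob (knave) says "Exactly 3 of us are knights" - this is FALSE (a lie) because there are 2 knights.
- Quinn (knight) says "Bob is a liar" - this is TRUE because Bob is a knave.
- Dave (knave) says "Bob and I are different types" - this is FALSE (a lie) because Dave is a knave and Bob is a knave.
- Eve (knight) says "At least one of us is a knight" - this is TRUE because Quinn and Eve are knights.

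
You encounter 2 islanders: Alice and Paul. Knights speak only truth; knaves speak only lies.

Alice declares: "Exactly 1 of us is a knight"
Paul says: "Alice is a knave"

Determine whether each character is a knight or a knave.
Alice is a knight.
Paul is a knave.

Verification:
- Alice (knight) says "Exactly 1 of us is a knight" - this is TRUE because there are 1 knights.
- Paul (knave) says "Alice is a knave" - this is FALSE (a lie) because Alice is a knight.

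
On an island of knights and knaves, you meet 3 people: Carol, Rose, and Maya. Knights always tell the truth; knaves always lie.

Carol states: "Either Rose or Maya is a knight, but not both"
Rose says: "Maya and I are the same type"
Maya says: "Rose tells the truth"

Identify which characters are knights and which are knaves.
Carol is a knave.
Rose is a knight.
Maya is a knight.

Verification:
- Carol (knave) says "Either Rose or Maya is a knight, but not both" - this is FALSE (a lie) because Rose is a knight and Maya is a knight.
- Rose (knight) says "Maya and I are the same type" - this is TRUE because Rose is a knight and Maya is a knight.
- Maya (knight) says "Rose tells the truth" - this is TRUE because Rose is a knight.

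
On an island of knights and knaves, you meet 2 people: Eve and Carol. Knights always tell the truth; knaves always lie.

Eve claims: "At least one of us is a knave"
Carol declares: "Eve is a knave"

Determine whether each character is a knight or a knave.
Eve is a knight.
Carol is a knave.

Verification:
- Eve (knight) says "At least one of us is a knave" - this is TRUE because Carol is a knave.
- Carol (knave) says "Eve is a knave" - this is FALSE (a lie) because Eve is a knight.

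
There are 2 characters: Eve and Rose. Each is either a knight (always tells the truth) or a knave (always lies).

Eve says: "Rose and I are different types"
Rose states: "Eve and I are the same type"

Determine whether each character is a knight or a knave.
Eve is a knight.
Rose is a knave.

Verification:
- Eve (knight) says "Rose and I are different types" - this is TRUE because Eve is a knight and Rose is a knave.
- Rose (knave) says "Eve and I are the same type" - this is FALSE (a lie) because Rose is a knave and Eve is a knight.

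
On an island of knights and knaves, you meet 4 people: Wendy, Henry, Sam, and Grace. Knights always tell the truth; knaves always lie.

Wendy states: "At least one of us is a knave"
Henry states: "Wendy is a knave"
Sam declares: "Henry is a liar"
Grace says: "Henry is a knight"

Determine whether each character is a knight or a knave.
Wendy is a knight.
Henry is a knave.
Sam is a knight.
Grace is a knave.

Verification:
- Wendy (knight) says "At least one of us is a knave" - this is TRUE because Henry and Grace are knaves.
- Henry (knave) says "Wendy is a knave" - this is FALSE (a lie) because Wendy is a knight.
- Sam (knight) says "Henry is a liar" - this is TRUE because Henry is a knave.
- Grace (knave) says "Henry is a knight" - this is FALSE (a lie) because Henry is a knave.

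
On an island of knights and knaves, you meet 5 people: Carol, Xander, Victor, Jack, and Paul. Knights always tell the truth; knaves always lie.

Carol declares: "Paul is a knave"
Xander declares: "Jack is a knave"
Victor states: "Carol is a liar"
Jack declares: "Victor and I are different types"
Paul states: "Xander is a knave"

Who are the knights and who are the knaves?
Carol is a knight.
Xander is a knight.
Victor is a knave.
Jack is a knave.
Paul is a knave.

Verification:
- Carol (knight) says "Paul is a knave" - this is TRUE because Paul is a knave.
- Xander (knight) says "Jack is a knave" - this is TRUE because Jack is a knave.
- Victor (knave) says "Carol is a liar" - this is FALSE (a lie) because Carol is a knight.
- Jack (knave) says "Victor and I are different types" - this is FALSE (a lie) because Jack is a knave and Victor is a knave.
- Paul (knave) says "Xander is a knave" - this is FALSE (a lie) because Xander is a knight.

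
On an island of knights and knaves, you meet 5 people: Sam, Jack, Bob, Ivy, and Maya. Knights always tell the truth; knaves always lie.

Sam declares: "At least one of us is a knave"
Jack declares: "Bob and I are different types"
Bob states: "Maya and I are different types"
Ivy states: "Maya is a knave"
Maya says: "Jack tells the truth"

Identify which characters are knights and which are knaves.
Sam is a knight.
Jack is a knave.
Bob is a knave.
Ivy is a knight.
Maya is a knave.

Verification:
- Sam (knight) says "At least one of us is a knave" - this is TRUE because Jack, Bob, and Maya are knaves.
- Jack (knave) says "Bob and I are different types" - this is FALSE (a lie) because Jack is a knave and Bob is a knave.
- Bob (knave) says "Maya and I are different types" - this is FALSE (a lie) because Bob is a knave and Maya is a knave.
- Ivy (knight) says "Maya is a knave" - this is TRUE because Maya is a knave.
- Maya (knave) says "Jack tells the truth" - this is FALSE (a lie) because Jack is a knave.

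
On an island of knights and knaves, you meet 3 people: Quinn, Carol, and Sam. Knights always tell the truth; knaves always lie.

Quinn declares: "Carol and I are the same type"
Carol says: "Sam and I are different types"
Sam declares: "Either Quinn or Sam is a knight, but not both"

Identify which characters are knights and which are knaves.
Quinn is a knave.
Carol is a knight.
Sam is a knave.

Verification:
- Quinn (knave) says "Carol and I are the same type" - this is FALSE (a lie) because Quinn is a knave and Carol is a knight.
- Carol (knight) says "Sam and I are different types" - this is TRUE because Carol is a knight and Sam is a knave.
- Sam (knave) says "Either Quinn or Sam is a knight, but not both" - this is FALSE (a lie) because Quinn is a knave and Sam is a knave.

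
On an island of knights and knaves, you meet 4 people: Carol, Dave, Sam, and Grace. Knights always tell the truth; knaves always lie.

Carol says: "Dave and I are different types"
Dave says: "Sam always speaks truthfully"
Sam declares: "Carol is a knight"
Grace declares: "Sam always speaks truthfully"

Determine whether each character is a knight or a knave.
Carol is a knave.
Dave is a knave.
Sam is a knave.
Grace is a knave.

Verification:
- Carol (knave) says "Dave and I are different types" - this is FALSE (a lie) because Carol is a knave and Dave is a knave.
- Dave (knave) says "Sam always speaks truthfully" - this is FALSE (a lie) because Sam is a knave.
- Sam (knave) says "Carol is a knight" - this is FALSE (a lie) because Carol is a knave.
- Grace (knave) says "Sam always speaks truthfully" - this is FALSE (a lie) because Sam is a knave.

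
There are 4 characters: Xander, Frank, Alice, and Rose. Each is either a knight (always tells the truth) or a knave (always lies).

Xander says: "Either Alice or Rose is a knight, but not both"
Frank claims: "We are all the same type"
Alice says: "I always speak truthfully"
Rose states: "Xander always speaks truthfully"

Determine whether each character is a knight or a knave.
Xander is a knight.
Frank is a knave.
Alice is a knave.
Rose is a knight.

Verification:
- Xander (knight) says "Either Alice or Rose is a knight, but not both" - this is TRUE because Alice is a knave and Rose is a knight.
- Frank (knave) says "We are all the same type" - this is FALSE (a lie) because Xander and Rose are knights and Frank and Alice are knaves.
- Alice (knave) says "I always speak truthfully" - this is FALSE (a lie) because Alice is a knave.
- Rose (knight) says "Xander always speaks truthfully" - this is TRUE because Xander is a knight.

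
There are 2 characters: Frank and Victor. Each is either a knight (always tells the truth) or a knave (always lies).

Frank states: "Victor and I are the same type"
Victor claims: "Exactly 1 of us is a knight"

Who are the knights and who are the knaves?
Frank is a knave.
Victor is a knight.

Verification:
- Frank (knave) says "Victor and I are the same type" - this is FALSE (a lie) because Frank is a knave and Victor is a knight.
- Victor (knight) says "Exactly 1 of us is a knight" - this is TRUE because there are 1 knights.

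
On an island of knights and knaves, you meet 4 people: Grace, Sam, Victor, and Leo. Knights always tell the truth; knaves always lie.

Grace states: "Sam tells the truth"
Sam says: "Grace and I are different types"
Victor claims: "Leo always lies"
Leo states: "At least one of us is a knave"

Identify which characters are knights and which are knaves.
Grace is a knave.
Sam is a knave.
Victor is a knave.
Leo is a knight.

Verification:
- Grace (knave) says "Sam tells the truth" - this is FALSE (a lie) because Sam is a knave.
- Sam (knave) says "Grace and I are different types" - this is FALSE (a lie) because Sam is a knave and Grace is a knave.
- Victor (knave) says "Leo always lies" - this is FALSE (a lie) because Leo is a knight.
- Leo (knight) says "At least one of us is a knave" - this is TRUE because Grace, Sam, and Victor are knaves.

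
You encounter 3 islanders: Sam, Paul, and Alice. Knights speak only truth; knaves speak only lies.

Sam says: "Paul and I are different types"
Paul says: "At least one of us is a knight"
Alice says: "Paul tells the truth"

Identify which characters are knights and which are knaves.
Sam is a knave.
Paul is a knave.
Alice is a knave.

Verification:
- Sam (knave) says "Paul and I are different types" - this is FALSE (a lie) because Sam is a knave and Paul is a knave.
- Paul (knave) says "At least one of us is a knight" - this is FALSE (a lie) because no one is a knight.
- Alice (knave) says "Paul tells the truth" - this is FALSE (a lie) because Paul is a knave.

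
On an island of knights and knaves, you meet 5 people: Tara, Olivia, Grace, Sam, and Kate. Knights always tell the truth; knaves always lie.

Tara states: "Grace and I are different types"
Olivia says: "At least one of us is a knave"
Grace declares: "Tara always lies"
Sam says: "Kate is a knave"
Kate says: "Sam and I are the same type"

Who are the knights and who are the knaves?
Tara is a knight.
Olivia is a knight.
Grace is a knave.
Sam is a knight.
Kate is a knave.

Verification:
- Tara (knight) says "Grace and I are different types" - this is TRUE because Tara is a knight and Grace is a knave.
- Olivia (knight) says "At least one of us is a knave" - this is TRUE because Grace and Kate are knaves.
- Grace (knave) says "Tara always lies" - this is FALSE (a lie) because Tara is a knight.
- Sam (knight) says "Kate is a knave" - this is TRUE because Kate is a knave.
- Kate (knave) says "Sam and I are the same type" - this is FALSE (a lie) because Kate is a knave and Sam is a knight.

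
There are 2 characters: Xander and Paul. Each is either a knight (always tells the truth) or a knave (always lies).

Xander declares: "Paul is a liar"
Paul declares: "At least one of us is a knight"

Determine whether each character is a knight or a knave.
Xander is a knave.
Paul is a knight.

Verification:
- Xander (knave) says "Paul is a liar" - this is FALSE (a lie) because Paul is a knight.
- Paul (knight) says "At least one of us is a knight" - this is TRUE because Paul is a knight.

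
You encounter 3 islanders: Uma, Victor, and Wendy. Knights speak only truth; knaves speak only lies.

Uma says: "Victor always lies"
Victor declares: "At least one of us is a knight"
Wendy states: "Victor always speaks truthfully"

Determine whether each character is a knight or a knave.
Uma is a knave.
Victor is a knight.
Wendy is a knight.

Verification:
- Uma (knave) says "Victor always lies" - this is FALSE (a lie) because Victor is a knight.
- Victor (knight) says "At least one of us is a knight" - this is TRUE because Victor and Wendy are knights.
- Wendy (knight) says "Victor always speaks truthfully" - this is TRUE because Victor is a knight.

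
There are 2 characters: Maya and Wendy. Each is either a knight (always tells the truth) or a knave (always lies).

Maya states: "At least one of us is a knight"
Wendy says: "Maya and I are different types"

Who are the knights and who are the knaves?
Maya is a knave.
Wendy is a knave.

Verification:
- Maya (knave) says "At least one of us is a knight" - this is FALSE (a lie) because no one is a knight.
- Wendy (knave) says "Maya and I are different types" - this is FALSE (a lie) because Wendy is a knave and Maya is a knave.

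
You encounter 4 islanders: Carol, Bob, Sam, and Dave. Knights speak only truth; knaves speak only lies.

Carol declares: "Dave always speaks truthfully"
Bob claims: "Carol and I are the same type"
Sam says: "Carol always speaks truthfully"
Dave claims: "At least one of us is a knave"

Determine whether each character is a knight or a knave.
Carol is a knight.
Bob is a knave.
Sam is a knight.
Dave is a knight.

Verification:
- Carol (knight) says "Dave always speaks truthfully" - this is TRUE because Dave is a knight.
- Bob (knave) says "Carol and I are the same type" - this is FALSE (a lie) because Bob is a knave and Carol is a knight.
- Sam (knight) says "Carol always speaks truthfully" - this is TRUE because Carol is a knight.
- Dave (knight) says "At least one of us is a knave" - this is TRUE because Bob is a knave.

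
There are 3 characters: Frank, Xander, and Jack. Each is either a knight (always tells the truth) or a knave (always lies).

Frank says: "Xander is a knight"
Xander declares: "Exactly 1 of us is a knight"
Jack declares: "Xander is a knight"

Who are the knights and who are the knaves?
Frank is a knave.
Xander is a knave.
Jack is a knave.

Verification:
- Frank (knave) says "Xander is a knight" - this is FALSE (a lie) because Xander is a knave.
- Xander (knave) says "Exactly 1 of us is a knight" - this is FALSE (a lie) because there are 0 knights.
- Jack (knave) says "Xander is a knight" - this is FALSE (a lie) because Xander is a knave.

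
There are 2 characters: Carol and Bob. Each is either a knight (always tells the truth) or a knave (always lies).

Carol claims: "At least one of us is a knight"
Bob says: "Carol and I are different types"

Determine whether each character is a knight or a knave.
Carol is a knave.
Bob is a knave.

Verification:
- Carol (knave) says "At least one of us is a knight" - this is FALSE (a lie) because no one is a knight.
- Bob (knave) says "Carol and I are different types" - this is FALSE (a lie) because Bob is a knave and Carol is a knave.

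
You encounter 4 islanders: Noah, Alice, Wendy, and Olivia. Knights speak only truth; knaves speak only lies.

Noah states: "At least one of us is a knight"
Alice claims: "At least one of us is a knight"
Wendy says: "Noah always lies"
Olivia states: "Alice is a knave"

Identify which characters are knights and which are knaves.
Noah is a knight.
Alice is a knight.
Wendy is a knave.
Olivia is a knave.

Verification:
- Noah (knight) says "At least one of us is a knight" - this is TRUE because Noah and Alice are knights.
- Alice (knight) says "At least one of us is a knight" - this is TRUE because Noah and Alice are knights.
- Wendy (knave) says "Noah always lies" - this is FALSE (a lie) because Noah is a knight.
- Olivia (knave) says "Alice is a knave" - this is FALSE (a lie) because Alice is a knight.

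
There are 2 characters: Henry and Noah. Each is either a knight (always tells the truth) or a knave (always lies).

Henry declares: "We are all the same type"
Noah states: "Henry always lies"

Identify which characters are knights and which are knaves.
Henry is a knave.
Noah is a knight.

Verification:
- Henry (knave) says "We are all the same type" - this is FALSE (a lie) because Noah is a knight and Henry is a knave.
- Noah (knight) says "Henry always lies" - this is TRUE because Henry is a knave.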